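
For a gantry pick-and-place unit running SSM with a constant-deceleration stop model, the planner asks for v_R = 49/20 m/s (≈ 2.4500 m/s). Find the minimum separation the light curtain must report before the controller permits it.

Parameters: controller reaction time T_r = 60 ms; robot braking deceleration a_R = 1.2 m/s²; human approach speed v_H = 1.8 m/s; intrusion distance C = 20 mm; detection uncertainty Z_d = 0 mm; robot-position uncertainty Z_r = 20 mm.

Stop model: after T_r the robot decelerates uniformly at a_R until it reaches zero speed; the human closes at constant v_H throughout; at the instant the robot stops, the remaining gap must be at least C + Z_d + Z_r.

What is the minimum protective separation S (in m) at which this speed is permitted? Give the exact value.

S_min = 31061/4800 m = 6.4710 m

T_s = v_R/a_R = (49/20)/(6/5) = 2.0417 s
robot in T_r: 2.4500·0.0600 = 0.1470 m
robot under decel: 2.4500²/(2·1.2000) = 2.5010 m
person approaches 1.8000·(0.0600+2.0417) = 3.7830 m
residual clearance needed = 0.0200+0.0000+0.0200 = 0.0400 m
S_min ≈ 0.1470+2.5010+3.7830+0.0400  ⇒  S_min = 31061/4800 m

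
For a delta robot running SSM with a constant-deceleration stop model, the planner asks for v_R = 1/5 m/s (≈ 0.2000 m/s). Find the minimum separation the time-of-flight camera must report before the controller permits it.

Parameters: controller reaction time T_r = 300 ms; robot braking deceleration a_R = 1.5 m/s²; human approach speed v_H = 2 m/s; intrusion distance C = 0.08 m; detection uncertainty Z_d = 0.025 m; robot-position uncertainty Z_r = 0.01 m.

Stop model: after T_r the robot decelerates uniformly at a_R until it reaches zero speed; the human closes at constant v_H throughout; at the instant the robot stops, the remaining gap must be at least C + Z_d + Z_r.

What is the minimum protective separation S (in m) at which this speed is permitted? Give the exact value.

T_s = v_R/a_R = (1/5)/(3/2) = 0.1333 s
robot covers v_R·T_r = 0.2000·0.3000 = 0.0600 m before braking
braking distance = 0.2000²/(2·1.5000) = 0.0133 m
human over T_r+T_s: 2.0000·(0.3000+0.1333) = 0.8667 m
margins: 0.0800+0.0250+0.0100 = 0.1150 m
S_min ≈ 0.0600+0.0133+0.8667+0.1150  ⇒  S_min = 211/200 m

S_min = 211/200 m = 1.0550 m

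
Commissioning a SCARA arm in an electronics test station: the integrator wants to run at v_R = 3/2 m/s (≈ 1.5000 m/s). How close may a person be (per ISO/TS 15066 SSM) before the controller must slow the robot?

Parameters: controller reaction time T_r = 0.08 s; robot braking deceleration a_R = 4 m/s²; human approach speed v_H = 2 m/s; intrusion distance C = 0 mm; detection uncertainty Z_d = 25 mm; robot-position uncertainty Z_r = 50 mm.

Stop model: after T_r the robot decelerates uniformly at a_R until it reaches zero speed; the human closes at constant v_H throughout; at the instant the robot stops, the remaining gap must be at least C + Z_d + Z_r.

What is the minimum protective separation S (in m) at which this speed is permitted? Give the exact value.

braking lasts T_s = (3/2)/4 = 0.3750 s
reaction-phase robot travel = 1.5000·0.0800 = 0.1200 m
robot under decel: 1.5000²/(2·4.0000) = 0.2812 m
human over T_r+T_s: 2.0000·(0.0800+0.3750) = 0.9100 m
residual clearance needed = 0.0000+0.0250+0.0500 = 0.0750 m
S_min ≈ 0.1200+0.2812+0.9100+0.0750  ⇒  S_min = 1109/800 m

S_min = 1109/800 m = 1.3862 m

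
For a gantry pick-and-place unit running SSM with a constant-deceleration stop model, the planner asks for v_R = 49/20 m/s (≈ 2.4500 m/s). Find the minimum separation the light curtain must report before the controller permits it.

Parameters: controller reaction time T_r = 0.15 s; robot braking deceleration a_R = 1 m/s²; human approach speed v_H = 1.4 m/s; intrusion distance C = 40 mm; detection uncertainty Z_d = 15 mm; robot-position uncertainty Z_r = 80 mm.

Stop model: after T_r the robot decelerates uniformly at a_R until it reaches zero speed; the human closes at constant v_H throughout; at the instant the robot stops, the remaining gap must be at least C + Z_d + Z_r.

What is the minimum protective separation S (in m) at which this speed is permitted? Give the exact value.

S_min = 1143/160 m = 7.1437 m

braking lasts T_s = (49/20)/1 = 2.4500 s
robot covers v_R·T_r = 2.4500·0.1500 = 0.3675 m before braking
robot covers 2.4500·2.4500 − ½·1.0000·2.4500² = 3.0013 m while stopping
person approaches 1.4000·(0.1500+2.4500) = 3.6400 m
margins: 0.0400+0.0150+0.0800 = 0.1350 m
S_min ≈ 0.3675+3.0013+3.6400+0.1350  ⇒  S_min = 1143/160 m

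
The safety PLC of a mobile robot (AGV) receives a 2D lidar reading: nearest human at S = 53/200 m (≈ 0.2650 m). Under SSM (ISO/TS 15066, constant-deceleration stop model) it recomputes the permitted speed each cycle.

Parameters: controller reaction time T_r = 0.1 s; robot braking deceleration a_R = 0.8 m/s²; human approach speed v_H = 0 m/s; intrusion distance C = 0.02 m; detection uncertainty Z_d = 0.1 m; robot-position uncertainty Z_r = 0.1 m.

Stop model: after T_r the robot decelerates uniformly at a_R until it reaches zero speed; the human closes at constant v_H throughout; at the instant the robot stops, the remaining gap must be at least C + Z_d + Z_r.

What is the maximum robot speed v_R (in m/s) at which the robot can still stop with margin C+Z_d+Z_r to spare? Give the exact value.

collect terms ⇒ (5/8)·v_R² + (1/10)·v_R + (-9/200) = 0
  disc = (1/10)² − 4·(5/8)·(-9/200) = 49/400 ; √disc = 7/20
  v_R = (−(1/10) + 7/20) / (2·(5/8)) = 1/5 m/s
check:
braking lasts T_s = (1/5)/(4/5) = 0.2500 s
robot covers v_R·T_r = 0.2000·0.1000 = 0.0200 m before braking
robot covers 0.2000·0.2500 − ½·0.8000·0.2500² = 0.0250 m while stopping
person approaches 0.0000·(0.1000+0.2500) = 0.0000 m
margins: 0.0200+0.1000+0.1000 = 0.2200 m
sum ≈ 0.0200+0.0250+0.0000+0.2200 ≈ 0.2650 m = S ✓

v_R_max = 1/5 m/s = 0.2000 m/s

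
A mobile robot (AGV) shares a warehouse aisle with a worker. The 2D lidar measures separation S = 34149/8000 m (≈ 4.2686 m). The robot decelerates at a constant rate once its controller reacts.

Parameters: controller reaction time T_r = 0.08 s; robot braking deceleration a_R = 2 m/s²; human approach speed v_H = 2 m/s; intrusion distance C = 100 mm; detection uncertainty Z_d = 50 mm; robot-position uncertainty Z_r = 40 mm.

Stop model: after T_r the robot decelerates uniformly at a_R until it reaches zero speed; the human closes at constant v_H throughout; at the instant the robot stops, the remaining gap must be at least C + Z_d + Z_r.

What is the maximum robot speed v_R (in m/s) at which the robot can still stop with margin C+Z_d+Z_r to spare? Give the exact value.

at the boundary: (1/4)·v² + (27/25)·v + (-31349/8000) = 0
  disc = (27/25)² − 4·(1/4)·(-31349/8000) = 203401/40000 ; √disc = 451/200
  v_R = (−(27/25) + 451/200) / (2·(1/4)) = 47/20 m/s
check:
stop time T_s = (47/20)/2 = 1.1750 s
robot in T_r: 2.3500·0.0800 = 0.1880 m
braking distance = 2.3500²/(2·2.0000) = 1.3806 m
human closes 2.0000·1.2550 = 2.5100 m
C+Z_d+Z_r = 0.1000+0.0500+0.0400 = 0.1900 m
sum ≈ 0.1880+1.3806+2.5100+0.1900 ≈ 4.2686 m = S ✓

v_R_max = 47/20 m/s = 2.3500 m/s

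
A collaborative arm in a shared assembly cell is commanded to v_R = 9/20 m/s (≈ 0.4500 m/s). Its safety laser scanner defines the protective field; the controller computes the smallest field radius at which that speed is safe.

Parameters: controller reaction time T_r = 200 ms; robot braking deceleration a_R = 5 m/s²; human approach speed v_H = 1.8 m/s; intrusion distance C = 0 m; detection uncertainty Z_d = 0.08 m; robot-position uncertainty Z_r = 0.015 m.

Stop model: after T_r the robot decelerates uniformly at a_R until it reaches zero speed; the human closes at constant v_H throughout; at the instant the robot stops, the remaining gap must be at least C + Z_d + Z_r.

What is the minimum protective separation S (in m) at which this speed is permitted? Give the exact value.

T_s = v_R/a_R = (9/20)/5 = 0.0900 s
reaction-phase robot travel = 0.4500·0.2000 = 0.0900 m
robot under decel: 0.4500²/(2·5.0000) = 0.0203 m
person approaches 1.8000·(0.2000+0.0900) = 0.5220 m
C+Z_d+Z_r = 0.0000+0.0800+0.0150 = 0.0950 m
S_min ≈ 0.0900+0.0203+0.5220+0.0950  ⇒  S_min = 2909/4000 m

S_min = 2909/4000 m = 0.7272 m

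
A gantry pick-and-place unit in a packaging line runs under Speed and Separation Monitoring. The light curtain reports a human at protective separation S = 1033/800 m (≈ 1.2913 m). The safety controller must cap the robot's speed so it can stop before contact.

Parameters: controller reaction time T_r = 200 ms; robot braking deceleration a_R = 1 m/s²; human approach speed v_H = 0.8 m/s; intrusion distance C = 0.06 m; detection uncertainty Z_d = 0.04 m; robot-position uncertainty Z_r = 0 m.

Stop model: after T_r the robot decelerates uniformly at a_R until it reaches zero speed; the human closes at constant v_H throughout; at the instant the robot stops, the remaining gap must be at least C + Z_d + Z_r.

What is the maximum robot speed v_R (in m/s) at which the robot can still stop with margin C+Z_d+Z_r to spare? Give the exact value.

v_R_max = 3/4 m/s = 0.7500 m/s

quadratic (1/2)·v² + (1)·v + (-33/32) = 0
  disc = (1)² − 4·(1/2)·(-33/32) = 49/16 ; √disc = 7/4
  v_R = (−(1) + 7/4) / (2·(1/2)) = 3/4 m/s
check:
T_s = v_R/a_R = (3/4)/1 = 0.7500 s
robot in T_r: 0.7500·0.2000 = 0.1500 m
robot covers 0.7500·0.7500 − ½·1.0000·0.7500² = 0.2812 m while stopping
human over T_r+T_s: 0.8000·(0.2000+0.7500) = 0.7600 m
C+Z_d+Z_r = 0.0600+0.0400+0.0000 = 0.1000 m
sum ≈ 0.1500+0.2812+0.7600+0.1000 ≈ 1.2913 m = S ✓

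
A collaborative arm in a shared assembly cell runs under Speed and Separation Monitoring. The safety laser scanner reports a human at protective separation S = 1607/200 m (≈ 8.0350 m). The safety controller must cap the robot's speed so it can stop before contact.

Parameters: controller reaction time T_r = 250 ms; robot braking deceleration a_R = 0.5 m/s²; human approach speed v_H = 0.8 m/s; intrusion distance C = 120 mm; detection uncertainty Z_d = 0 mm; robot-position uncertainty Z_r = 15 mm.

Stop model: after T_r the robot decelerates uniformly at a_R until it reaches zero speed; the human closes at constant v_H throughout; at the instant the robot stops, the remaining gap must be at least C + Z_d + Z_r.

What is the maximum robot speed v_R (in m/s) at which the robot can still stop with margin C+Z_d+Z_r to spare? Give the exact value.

v_R_max = 2 m/s = 2.0000 m/s

quadratic (1)·v² + (37/20)·v + (-77/10) = 0
  disc = (37/20)² − 4·(1)·(-77/10) = 13689/400 ; √disc = 117/20
  v_R = (−(37/20) + 117/20) / (2·(1)) = 2 m/s
check:
braking lasts T_s = 2/(1/2) = 4.0000 s
reaction-phase robot travel = 2.0000·0.2500 = 0.5000 m
braking distance = 2.0000²/(2·0.5000) = 4.0000 m
person approaches 0.8000·(0.2500+4.0000) = 3.4000 m
margins: 0.1200+0.0000+0.0150 = 0.1350 m
sum ≈ 0.5000+4.0000+3.4000+0.1350 ≈ 8.0350 m = S ✓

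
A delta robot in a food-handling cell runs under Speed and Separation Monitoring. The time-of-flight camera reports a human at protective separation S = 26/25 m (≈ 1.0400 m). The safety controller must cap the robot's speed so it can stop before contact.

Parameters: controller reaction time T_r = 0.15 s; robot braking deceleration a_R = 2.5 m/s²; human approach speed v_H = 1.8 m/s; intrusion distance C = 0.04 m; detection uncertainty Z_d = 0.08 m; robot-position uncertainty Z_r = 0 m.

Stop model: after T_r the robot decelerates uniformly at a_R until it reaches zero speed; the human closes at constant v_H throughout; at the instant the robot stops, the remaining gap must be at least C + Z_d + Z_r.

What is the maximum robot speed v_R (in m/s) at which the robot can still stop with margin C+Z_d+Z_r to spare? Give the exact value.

at the boundary: (1/5)·v² + (87/100)·v + (-13/20) = 0
  disc = (87/100)² − 4·(1/5)·(-13/20) = 12769/10000 ; √disc = 113/100
  v_R = (−(87/100) + 113/100) / (2·(1/5)) = 13/20 m/s
check:
braking lasts T_s = (13/20)/(5/2) = 0.2600 s
reaction-phase robot travel = 0.6500·0.1500 = 0.0975 m
braking distance = 0.6500²/(2·2.5000) = 0.0845 m
human closes 1.8000·0.4100 = 0.7380 m
margins: 0.0400+0.0800+0.0000 = 0.1200 m
sum ≈ 0.0975+0.0845+0.7380+0.1200 ≈ 1.0400 m = S ✓

v_R_max = 13/20 m/s = 0.6500 m/s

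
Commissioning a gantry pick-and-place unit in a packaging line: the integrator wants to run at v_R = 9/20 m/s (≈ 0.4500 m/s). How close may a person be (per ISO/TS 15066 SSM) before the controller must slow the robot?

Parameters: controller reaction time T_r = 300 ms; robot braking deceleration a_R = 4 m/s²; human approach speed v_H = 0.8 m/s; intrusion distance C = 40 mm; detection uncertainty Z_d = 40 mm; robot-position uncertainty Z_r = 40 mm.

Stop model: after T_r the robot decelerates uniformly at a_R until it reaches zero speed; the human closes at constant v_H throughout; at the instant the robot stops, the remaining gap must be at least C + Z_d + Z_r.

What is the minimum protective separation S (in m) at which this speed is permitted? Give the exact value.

S_min = 1953/3200 m = 0.6103 m

T_s = v_R/a_R = (9/20)/4 = 0.1125 s
robot covers v_R·T_r = 0.4500·0.3000 = 0.1350 m before braking
robot under decel: 0.4500²/(2·4.0000) = 0.0253 m
human closes 0.8000·0.4125 = 0.3300 m
margins: 0.0400+0.0400+0.0400 = 0.1200 m
S_min ≈ 0.1350+0.0253+0.3300+0.1200  ⇒  S_min = 1953/3200 m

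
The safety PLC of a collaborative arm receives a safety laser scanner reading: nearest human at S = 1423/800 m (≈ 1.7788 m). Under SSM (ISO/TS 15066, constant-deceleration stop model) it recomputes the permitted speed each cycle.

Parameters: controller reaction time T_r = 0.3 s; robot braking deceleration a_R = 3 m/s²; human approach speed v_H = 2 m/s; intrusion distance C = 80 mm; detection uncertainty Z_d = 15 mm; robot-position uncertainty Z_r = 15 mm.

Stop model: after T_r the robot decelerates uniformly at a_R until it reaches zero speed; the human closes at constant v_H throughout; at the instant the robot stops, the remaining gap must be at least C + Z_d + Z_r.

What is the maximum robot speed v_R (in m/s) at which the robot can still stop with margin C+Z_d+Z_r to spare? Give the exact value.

at the boundary: (1/6)·v² + (29/30)·v + (-171/160) = 0
  disc = (29/30)² − 4·(1/6)·(-171/160) = 5929/3600 ; √disc = 77/60
  v_R = (−(29/30) + 77/60) / (2·(1/6)) = 19/20 m/s
check:
T_s = v_R/a_R = (19/20)/3 = 0.3167 s
robot covers v_R·T_r = 0.9500·0.3000 = 0.2850 m before braking
robot covers 0.9500·0.3167 − ½·3.0000·0.3167² = 0.1504 m while stopping
human over T_r+T_s: 2.0000·(0.3000+0.3167) = 1.2333 m
margins: 0.0800+0.0150+0.0150 = 0.1100 m
sum ≈ 0.2850+0.1504+1.2333+0.1100 ≈ 1.7788 m = S ✓

v_R_max = 19/20 m/s = 0.9500 m/s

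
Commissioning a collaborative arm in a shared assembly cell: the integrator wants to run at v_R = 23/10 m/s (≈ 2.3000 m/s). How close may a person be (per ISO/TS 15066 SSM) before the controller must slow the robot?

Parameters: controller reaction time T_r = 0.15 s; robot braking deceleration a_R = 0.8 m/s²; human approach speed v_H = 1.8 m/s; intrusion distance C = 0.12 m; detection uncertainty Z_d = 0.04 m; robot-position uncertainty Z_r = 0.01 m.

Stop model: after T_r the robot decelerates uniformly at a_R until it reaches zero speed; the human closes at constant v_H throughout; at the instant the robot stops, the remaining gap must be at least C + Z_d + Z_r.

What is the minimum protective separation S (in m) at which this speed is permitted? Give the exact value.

T_s = v_R/a_R = (23/10)/(4/5) = 2.8750 s
reaction-phase robot travel = 2.3000·0.1500 = 0.3450 m
robot covers 2.3000·2.8750 − ½·0.8000·2.8750² = 3.3062 m while stopping
human over T_r+T_s: 1.8000·(0.1500+2.8750) = 5.4450 m
margins: 0.1200+0.0400+0.0100 = 0.1700 m
S_min ≈ 0.3450+3.3062+5.4450+0.1700  ⇒  S_min = 7413/800 m

S_min = 7413/800 m = 9.2662 m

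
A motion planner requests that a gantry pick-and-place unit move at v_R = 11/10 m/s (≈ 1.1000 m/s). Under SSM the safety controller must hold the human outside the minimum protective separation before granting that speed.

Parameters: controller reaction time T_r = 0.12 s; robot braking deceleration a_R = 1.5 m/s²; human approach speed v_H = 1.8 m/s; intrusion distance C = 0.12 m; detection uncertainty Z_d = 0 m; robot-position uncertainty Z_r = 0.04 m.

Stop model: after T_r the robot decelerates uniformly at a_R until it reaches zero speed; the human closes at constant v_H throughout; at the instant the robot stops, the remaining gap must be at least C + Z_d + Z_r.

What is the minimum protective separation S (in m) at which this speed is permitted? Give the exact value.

S_min = 3347/1500 m = 2.2313 m

T_s = v_R/a_R = (11/10)/(3/2) = 0.7333 s
robot covers v_R·T_r = 1.1000·0.1200 = 0.1320 m before braking
robot under decel: 1.1000²/(2·1.5000) = 0.4033 m
human closes 1.8000·0.8533 = 1.5360 m
residual clearance needed = 0.1200+0.0000+0.0400 = 0.1600 m
S_min ≈ 0.1320+0.4033+1.5360+0.1600  ⇒  S_min = 3347/1500 m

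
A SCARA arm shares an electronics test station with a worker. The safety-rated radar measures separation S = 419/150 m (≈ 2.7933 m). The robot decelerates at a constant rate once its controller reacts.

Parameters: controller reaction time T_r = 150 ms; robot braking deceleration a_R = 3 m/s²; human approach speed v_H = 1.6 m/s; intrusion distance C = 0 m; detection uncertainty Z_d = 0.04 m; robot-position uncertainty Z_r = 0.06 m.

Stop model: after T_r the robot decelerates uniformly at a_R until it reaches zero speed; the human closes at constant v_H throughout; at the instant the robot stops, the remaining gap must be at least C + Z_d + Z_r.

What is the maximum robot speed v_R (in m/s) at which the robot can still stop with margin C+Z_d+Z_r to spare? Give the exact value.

v_R_max = 23/10 m/s = 2.3000 m/s

collect terms ⇒ (1/6)·v_R² + (41/60)·v_R + (-184/75) = 0
  disc = (41/60)² − 4·(1/6)·(-184/75) = 841/400 ; √disc = 29/20
  v_R = (−(41/60) + 29/20) / (2·(1/6)) = 23/10 m/s
check:
stop time T_s = (23/10)/3 = 0.7667 s
robot covers v_R·T_r = 2.3000·0.1500 = 0.3450 m before braking
braking distance = 2.3000²/(2·3.0000) = 0.8817 m
person approaches 1.6000·(0.1500+0.7667) = 1.4667 m
C+Z_d+Z_r = 0.0000+0.0400+0.0600 = 0.1000 m
sum ≈ 0.3450+0.8817+1.4667+0.1000 ≈ 2.7933 m = S ✓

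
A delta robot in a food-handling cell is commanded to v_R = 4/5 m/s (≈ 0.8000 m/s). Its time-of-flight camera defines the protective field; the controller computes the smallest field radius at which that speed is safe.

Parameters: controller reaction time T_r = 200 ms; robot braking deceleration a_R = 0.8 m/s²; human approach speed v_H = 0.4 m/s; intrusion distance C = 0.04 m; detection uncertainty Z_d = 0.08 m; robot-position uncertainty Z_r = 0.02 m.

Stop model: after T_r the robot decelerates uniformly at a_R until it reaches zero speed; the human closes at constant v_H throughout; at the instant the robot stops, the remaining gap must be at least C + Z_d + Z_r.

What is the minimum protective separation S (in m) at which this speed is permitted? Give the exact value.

T_s = v_R/a_R = (4/5)/(4/5) = 1.0000 s
robot covers v_R·T_r = 0.8000·0.2000 = 0.1600 m before braking
robot under decel: 0.8000²/(2·0.8000) = 0.4000 m
human over T_r+T_s: 0.4000·(0.2000+1.0000) = 0.4800 m
C+Z_d+Z_r = 0.0400+0.0800+0.0200 = 0.1400 m
S_min ≈ 0.1600+0.4000+0.4800+0.1400  ⇒  S_min = 59/50 m

S_min = 59/50 m = 1.1800 m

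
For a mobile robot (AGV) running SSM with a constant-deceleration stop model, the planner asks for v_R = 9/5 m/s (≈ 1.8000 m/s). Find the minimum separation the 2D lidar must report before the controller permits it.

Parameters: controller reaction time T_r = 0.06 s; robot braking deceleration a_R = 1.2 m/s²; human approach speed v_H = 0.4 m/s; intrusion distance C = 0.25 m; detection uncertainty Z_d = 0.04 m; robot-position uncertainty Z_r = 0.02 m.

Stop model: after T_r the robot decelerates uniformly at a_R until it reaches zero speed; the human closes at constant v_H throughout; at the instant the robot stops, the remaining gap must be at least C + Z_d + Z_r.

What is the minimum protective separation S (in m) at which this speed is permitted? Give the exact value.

stop time T_s = (9/5)/(6/5) = 1.5000 s
robot covers v_R·T_r = 1.8000·0.0600 = 0.1080 m before braking
robot covers 1.8000·1.5000 − ½·1.2000·1.5000² = 1.3500 m while stopping
person approaches 0.4000·(0.0600+1.5000) = 0.6240 m
residual clearance needed = 0.2500+0.0400+0.0200 = 0.3100 m
S_min ≈ 0.1080+1.3500+0.6240+0.3100  ⇒  S_min = 299/125 m

S_min = 299/125 m = 2.3920 m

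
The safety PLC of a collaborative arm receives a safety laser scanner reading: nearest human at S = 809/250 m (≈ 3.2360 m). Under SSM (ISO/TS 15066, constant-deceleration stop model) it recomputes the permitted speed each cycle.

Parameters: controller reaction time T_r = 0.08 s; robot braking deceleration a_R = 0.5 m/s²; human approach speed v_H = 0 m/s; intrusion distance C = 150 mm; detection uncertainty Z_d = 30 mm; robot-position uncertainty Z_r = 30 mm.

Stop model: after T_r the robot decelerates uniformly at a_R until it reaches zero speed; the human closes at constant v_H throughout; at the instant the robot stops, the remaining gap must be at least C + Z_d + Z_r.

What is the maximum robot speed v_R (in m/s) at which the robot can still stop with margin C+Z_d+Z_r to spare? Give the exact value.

v_R_max = 17/10 m/s = 1.7000 m/s

quadratic (1)·v² + (2/25)·v + (-1513/500) = 0
  disc = (2/25)² − 4·(1)·(-1513/500) = 7569/625 ; √disc = 87/25
  v_R = (−(2/25) + 87/25) / (2·(1)) = 17/10 m/s
check:
braking lasts T_s = (17/10)/(1/2) = 3.4000 s
reaction-phase robot travel = 1.7000·0.0800 = 0.1360 m
robot under decel: 1.7000²/(2·0.5000) = 2.8900 m
person approaches 0.0000·(0.0800+3.4000) = 0.0000 m
margins: 0.1500+0.0300+0.0300 = 0.2100 m
sum ≈ 0.1360+2.8900+0.0000+0.2100 ≈ 3.2360 m = S ✓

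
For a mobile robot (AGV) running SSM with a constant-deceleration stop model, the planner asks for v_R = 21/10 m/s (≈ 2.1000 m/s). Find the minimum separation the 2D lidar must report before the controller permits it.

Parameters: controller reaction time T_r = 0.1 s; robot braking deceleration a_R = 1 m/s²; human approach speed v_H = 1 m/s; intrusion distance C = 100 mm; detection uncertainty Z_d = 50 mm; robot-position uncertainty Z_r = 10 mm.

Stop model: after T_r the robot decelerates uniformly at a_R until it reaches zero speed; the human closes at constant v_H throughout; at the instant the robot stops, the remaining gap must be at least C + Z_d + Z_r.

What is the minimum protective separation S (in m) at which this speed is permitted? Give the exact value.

stop time T_s = (21/10)/1 = 2.1000 s
robot covers v_R·T_r = 2.1000·0.1000 = 0.2100 m before braking
robot under decel: 2.1000²/(2·1.0000) = 2.2050 m
human closes 1.0000·2.2000 = 2.2000 m
residual clearance needed = 0.1000+0.0500+0.0100 = 0.1600 m
S_min ≈ 0.2100+2.2050+2.2000+0.1600  ⇒  S_min = 191/40 m

S_min = 191/40 m = 4.7750 m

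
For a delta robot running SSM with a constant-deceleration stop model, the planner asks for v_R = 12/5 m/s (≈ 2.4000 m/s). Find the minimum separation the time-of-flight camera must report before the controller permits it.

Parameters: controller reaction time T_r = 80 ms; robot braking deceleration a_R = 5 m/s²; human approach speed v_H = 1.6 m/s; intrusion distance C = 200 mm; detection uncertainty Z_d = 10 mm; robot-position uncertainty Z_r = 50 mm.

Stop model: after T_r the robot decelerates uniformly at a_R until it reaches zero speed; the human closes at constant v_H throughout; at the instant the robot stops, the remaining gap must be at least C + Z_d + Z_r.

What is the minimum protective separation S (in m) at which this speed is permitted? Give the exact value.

T_s = v_R/a_R = (12/5)/5 = 0.4800 s
robot covers v_R·T_r = 2.4000·0.0800 = 0.1920 m before braking
robot under decel: 2.4000²/(2·5.0000) = 0.5760 m
human closes 1.6000·0.5600 = 0.8960 m
C+Z_d+Z_r = 0.2000+0.0100+0.0500 = 0.2600 m
S_min ≈ 0.1920+0.5760+0.8960+0.2600  ⇒  S_min = 481/250 m

S_min = 481/250 m = 1.9240 m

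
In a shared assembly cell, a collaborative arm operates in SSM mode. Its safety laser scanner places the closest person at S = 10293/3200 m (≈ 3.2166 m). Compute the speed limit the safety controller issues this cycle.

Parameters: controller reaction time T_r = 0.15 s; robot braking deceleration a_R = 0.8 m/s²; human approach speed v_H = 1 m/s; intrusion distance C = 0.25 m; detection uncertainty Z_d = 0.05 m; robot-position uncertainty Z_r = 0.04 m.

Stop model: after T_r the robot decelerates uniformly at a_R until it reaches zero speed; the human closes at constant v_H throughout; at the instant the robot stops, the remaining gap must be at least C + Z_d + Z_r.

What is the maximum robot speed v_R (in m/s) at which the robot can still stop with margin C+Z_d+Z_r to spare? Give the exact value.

quadratic (5/8)·v² + (7/5)·v + (-349/128) = 0
  disc = (7/5)² − 4·(5/8)·(-349/128) = 56169/6400 ; √disc = 237/80
  v_R = (−(7/5) + 237/80) / (2·(5/8)) = 5/4 m/s
check:
stop time T_s = (5/4)/(4/5) = 1.5625 s
robot in T_r: 1.2500·0.1500 = 0.1875 m
robot under decel: 1.2500²/(2·0.8000) = 0.9766 m
human over T_r+T_s: 1.0000·(0.1500+1.5625) = 1.7125 m
residual clearance needed = 0.2500+0.0500+0.0400 = 0.3400 m
sum ≈ 0.1875+0.9766+1.7125+0.3400 ≈ 3.2166 m = S ✓

v_R_max = 5/4 m/s = 1.2500 m/s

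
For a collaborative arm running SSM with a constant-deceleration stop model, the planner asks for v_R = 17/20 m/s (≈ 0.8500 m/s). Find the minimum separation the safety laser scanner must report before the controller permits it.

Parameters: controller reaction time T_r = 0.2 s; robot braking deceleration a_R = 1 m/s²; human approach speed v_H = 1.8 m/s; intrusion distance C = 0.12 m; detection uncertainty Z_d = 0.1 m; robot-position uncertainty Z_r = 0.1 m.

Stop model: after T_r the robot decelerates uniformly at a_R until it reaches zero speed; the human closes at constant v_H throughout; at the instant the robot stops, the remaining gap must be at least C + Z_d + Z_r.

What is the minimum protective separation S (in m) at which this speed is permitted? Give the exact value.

S_min = 2193/800 m = 2.7412 m

T_s = v_R/a_R = (17/20)/1 = 0.8500 s
robot covers v_R·T_r = 0.8500·0.2000 = 0.1700 m before braking
robot under decel: 0.8500²/(2·1.0000) = 0.3613 m
person approaches 1.8000·(0.2000+0.8500) = 1.8900 m
margins: 0.1200+0.1000+0.1000 = 0.3200 m
S_min ≈ 0.1700+0.3613+1.8900+0.3200  ⇒  S_min = 2193/800 m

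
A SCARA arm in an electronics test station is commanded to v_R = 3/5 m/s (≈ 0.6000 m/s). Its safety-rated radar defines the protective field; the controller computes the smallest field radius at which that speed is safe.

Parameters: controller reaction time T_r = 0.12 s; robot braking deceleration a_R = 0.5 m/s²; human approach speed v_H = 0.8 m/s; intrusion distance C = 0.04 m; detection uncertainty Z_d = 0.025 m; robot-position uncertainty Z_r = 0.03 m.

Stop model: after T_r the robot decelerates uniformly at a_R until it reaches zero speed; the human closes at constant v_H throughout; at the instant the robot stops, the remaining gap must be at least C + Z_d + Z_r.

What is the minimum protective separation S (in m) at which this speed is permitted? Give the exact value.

stop time T_s = (3/5)/(1/2) = 1.2000 s
reaction-phase robot travel = 0.6000·0.1200 = 0.0720 m
robot covers 0.6000·1.2000 − ½·0.5000·1.2000² = 0.3600 m while stopping
human closes 0.8000·1.3200 = 1.0560 m
margins: 0.0400+0.0250+0.0300 = 0.0950 m
S_min ≈ 0.0720+0.3600+1.0560+0.0950  ⇒  S_min = 1583/1000 m

S_min = 1583/1000 m = 1.5830 m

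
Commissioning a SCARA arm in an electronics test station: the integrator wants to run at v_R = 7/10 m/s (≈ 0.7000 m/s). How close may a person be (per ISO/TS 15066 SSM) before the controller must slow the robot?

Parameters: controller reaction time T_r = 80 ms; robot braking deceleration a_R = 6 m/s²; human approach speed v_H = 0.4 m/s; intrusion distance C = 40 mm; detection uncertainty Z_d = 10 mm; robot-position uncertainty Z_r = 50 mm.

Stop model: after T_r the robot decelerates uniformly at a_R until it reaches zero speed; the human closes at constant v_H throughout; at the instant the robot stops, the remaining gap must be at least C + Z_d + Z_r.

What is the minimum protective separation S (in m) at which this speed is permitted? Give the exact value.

S_min = 551/2000 m = 0.2755 m

braking lasts T_s = (7/10)/6 = 0.1167 s
robot in T_r: 0.7000·0.0800 = 0.0560 m
robot under decel: 0.7000²/(2·6.0000) = 0.0408 m
human closes 0.4000·0.1967 = 0.0787 m
C+Z_d+Z_r = 0.0400+0.0100+0.0500 = 0.1000 m
S_min ≈ 0.0560+0.0408+0.0787+0.1000  ⇒  S_min = 551/2000 m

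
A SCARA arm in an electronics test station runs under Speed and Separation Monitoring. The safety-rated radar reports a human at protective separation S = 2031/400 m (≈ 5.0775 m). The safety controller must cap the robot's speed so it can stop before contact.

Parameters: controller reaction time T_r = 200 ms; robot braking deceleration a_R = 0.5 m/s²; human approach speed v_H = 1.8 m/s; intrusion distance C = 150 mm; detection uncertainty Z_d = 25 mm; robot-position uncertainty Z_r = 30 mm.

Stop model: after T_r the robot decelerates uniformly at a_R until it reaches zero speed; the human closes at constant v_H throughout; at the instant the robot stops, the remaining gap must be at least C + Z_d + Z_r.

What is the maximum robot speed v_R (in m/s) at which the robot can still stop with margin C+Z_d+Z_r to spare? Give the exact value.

v_R_max = 19/20 m/s = 0.9500 m/s

quadratic (1)·v² + (19/5)·v + (-361/80) = 0
  disc = (19/5)² − 4·(1)·(-361/80) = 3249/100 ; √disc = 57/10
  v_R = (−(19/5) + 57/10) / (2·(1)) = 19/20 m/s
check:
stop time T_s = (19/20)/(1/2) = 1.9000 s
robot covers v_R·T_r = 0.9500·0.2000 = 0.1900 m before braking
robot covers 0.9500·1.9000 − ½·0.5000·1.9000² = 0.9025 m while stopping
human over T_r+T_s: 1.8000·(0.2000+1.9000) = 3.7800 m
C+Z_d+Z_r = 0.1500+0.0250+0.0300 = 0.2050 m
sum ≈ 0.1900+0.9025+3.7800+0.2050 ≈ 5.0775 m = S ✓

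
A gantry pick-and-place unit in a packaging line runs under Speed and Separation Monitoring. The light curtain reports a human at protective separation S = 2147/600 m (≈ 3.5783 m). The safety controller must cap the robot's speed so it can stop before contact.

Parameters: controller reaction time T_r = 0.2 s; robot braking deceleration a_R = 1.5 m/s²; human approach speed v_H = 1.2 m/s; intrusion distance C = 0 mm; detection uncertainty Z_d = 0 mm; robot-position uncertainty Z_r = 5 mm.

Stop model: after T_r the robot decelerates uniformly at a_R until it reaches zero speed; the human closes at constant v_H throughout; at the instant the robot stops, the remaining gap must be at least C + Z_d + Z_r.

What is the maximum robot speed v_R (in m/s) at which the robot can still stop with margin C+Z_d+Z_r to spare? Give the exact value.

v_R_max = 2 m/s = 2.0000 m/s

quadratic (1/3)·v² + (1)·v + (-10/3) = 0
  disc = (1)² − 4·(1/3)·(-10/3) = 49/9 ; √disc = 7/3
  v_R = (−(1) + 7/3) / (2·(1/3)) = 2 m/s
check:
T_s = v_R/a_R = 2/(3/2) = 1.3333 s
robot covers v_R·T_r = 2.0000·0.2000 = 0.4000 m before braking
robot covers 2.0000·1.3333 − ½·1.5000·1.3333² = 1.3333 m while stopping
person approaches 1.2000·(0.2000+1.3333) = 1.8400 m
margins: 0.0000+0.0000+0.0050 = 0.0050 m
sum ≈ 0.4000+1.3333+1.8400+0.0050 ≈ 3.5783 m = S ✓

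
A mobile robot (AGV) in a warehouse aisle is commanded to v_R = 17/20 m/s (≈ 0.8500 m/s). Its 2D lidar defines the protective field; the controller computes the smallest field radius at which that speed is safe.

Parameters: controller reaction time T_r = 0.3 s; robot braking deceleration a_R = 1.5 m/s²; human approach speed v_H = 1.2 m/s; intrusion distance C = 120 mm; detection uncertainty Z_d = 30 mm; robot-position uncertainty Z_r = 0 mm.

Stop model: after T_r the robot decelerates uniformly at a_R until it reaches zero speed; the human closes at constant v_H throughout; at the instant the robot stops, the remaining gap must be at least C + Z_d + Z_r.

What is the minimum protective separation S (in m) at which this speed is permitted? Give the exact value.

braking lasts T_s = (17/20)/(3/2) = 0.5667 s
robot covers v_R·T_r = 0.8500·0.3000 = 0.2550 m before braking
robot under decel: 0.8500²/(2·1.5000) = 0.2408 m
human over T_r+T_s: 1.2000·(0.3000+0.5667) = 1.0400 m
margins: 0.1200+0.0300+0.0000 = 0.1500 m
S_min ≈ 0.2550+0.2408+1.0400+0.1500  ⇒  S_min = 2023/1200 m

S_min = 2023/1200 m = 1.6858 m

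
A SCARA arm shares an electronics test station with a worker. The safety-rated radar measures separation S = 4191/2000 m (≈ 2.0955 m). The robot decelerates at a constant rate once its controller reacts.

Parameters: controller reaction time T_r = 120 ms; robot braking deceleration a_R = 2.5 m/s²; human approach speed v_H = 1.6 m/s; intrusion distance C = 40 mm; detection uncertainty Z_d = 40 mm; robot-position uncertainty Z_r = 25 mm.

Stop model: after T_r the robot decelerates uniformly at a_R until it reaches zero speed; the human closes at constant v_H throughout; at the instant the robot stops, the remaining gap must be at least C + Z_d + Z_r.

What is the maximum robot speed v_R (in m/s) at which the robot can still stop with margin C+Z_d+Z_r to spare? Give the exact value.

collect terms ⇒ (1/5)·v_R² + (19/25)·v_R + (-3597/2000) = 0
  disc = (19/25)² − 4·(1/5)·(-3597/2000) = 5041/2500 ; √disc = 71/50
  v_R = (−(19/25) + 71/50) / (2·(1/5)) = 33/20 m/s
check:
stop time T_s = (33/20)/(5/2) = 0.6600 s
reaction-phase robot travel = 1.6500·0.1200 = 0.1980 m
robot covers 1.6500·0.6600 − ½·2.5000·0.6600² = 0.5445 m while stopping
human over T_r+T_s: 1.6000·(0.1200+0.6600) = 1.2480 m
margins: 0.0400+0.0400+0.0250 = 0.1050 m
sum ≈ 0.1980+0.5445+1.2480+0.1050 ≈ 2.0955 m = S ✓

v_R_max = 33/20 m/s = 1.6500 m/s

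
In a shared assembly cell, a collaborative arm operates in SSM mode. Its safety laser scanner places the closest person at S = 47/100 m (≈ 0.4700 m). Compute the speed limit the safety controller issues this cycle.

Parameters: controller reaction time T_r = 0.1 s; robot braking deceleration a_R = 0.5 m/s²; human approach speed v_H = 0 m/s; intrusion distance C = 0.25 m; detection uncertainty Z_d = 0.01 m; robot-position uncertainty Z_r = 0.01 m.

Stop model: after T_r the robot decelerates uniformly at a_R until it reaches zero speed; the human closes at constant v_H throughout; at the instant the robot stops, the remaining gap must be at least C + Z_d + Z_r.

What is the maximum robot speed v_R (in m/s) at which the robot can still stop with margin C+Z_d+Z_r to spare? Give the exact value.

at the boundary: (1)·v² + (1/10)·v + (-1/5) = 0
  disc = (1/10)² − 4·(1)·(-1/5) = 81/100 ; √disc = 9/10
  v_R = (−(1/10) + 9/10) / (2·(1)) = 2/5 m/s
check:
braking lasts T_s = (2/5)/(1/2) = 0.8000 s
reaction-phase robot travel = 0.4000·0.1000 = 0.0400 m
braking distance = 0.4000²/(2·0.5000) = 0.1600 m
person approaches 0.0000·(0.1000+0.8000) = 0.0000 m
margins: 0.2500+0.0100+0.0100 = 0.2700 m
sum ≈ 0.0400+0.1600+0.0000+0.2700 ≈ 0.4700 m = S ✓

v_R_max = 2/5 m/s = 0.4000 m/s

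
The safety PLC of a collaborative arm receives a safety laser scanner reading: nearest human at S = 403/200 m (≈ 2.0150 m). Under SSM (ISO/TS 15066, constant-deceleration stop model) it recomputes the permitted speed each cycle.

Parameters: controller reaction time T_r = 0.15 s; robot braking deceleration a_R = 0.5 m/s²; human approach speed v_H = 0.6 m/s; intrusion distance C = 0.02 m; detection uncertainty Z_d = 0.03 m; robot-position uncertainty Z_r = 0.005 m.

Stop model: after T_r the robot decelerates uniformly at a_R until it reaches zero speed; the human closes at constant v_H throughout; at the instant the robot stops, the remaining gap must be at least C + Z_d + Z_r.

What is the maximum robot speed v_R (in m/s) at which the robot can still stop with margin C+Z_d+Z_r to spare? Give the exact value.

collect terms ⇒ (1)·v_R² + (27/20)·v_R + (-187/100) = 0
  disc = (27/20)² − 4·(1)·(-187/100) = 3721/400 ; √disc = 61/20
  v_R = (−(27/20) + 61/20) / (2·(1)) = 17/20 m/s
check:
stop time T_s = (17/20)/(1/2) = 1.7000 s
robot covers v_R·T_r = 0.8500·0.1500 = 0.1275 m before braking
robot under decel: 0.8500²/(2·0.5000) = 0.7225 m
person approaches 0.6000·(0.1500+1.7000) = 1.1100 m
residual clearance needed = 0.0200+0.0300+0.0050 = 0.0550 m
sum ≈ 0.1275+0.7225+1.1100+0.0550 ≈ 2.0150 m = S ✓

v_R_max = 17/20 m/s = 0.8500 m/s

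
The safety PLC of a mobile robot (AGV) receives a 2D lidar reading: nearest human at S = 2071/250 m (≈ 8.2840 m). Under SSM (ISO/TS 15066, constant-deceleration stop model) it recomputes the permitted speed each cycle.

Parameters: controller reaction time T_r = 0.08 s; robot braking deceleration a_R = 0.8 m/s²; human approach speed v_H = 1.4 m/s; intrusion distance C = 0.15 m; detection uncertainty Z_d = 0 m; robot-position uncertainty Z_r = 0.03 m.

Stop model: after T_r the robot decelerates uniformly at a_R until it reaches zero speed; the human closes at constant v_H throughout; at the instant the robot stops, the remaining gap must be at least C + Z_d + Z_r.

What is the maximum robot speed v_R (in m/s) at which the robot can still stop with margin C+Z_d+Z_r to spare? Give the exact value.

collect terms ⇒ (5/8)·v_R² + (183/100)·v_R + (-999/125) = 0
  disc = (183/100)² − 4·(5/8)·(-999/125) = 233289/10000 ; √disc = 483/100
  v_R = (−(183/100) + 483/100) / (2·(5/8)) = 12/5 m/s
check:
stop time T_s = (12/5)/(4/5) = 3.0000 s
robot covers v_R·T_r = 2.4000·0.0800 = 0.1920 m before braking
robot under decel: 2.4000²/(2·0.8000) = 3.6000 m
person approaches 1.4000·(0.0800+3.0000) = 4.3120 m
margins: 0.1500+0.0000+0.0300 = 0.1800 m
sum ≈ 0.1920+3.6000+4.3120+0.1800 ≈ 8.2840 m = S ✓

v_R_max = 12/5 m/s = 2.4000 m/s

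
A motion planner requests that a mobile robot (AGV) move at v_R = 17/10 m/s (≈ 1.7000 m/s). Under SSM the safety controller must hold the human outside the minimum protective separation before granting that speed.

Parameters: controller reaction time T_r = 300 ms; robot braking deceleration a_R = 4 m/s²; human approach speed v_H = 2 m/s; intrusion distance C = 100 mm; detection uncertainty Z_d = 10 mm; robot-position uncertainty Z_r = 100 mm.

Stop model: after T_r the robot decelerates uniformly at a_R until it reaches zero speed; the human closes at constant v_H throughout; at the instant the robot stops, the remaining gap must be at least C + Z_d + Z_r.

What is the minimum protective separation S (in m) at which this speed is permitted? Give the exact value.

braking lasts T_s = (17/10)/4 = 0.4250 s
reaction-phase robot travel = 1.7000·0.3000 = 0.5100 m
robot covers 1.7000·0.4250 − ½·4.0000·0.4250² = 0.3613 m while stopping
human closes 2.0000·0.7250 = 1.4500 m
residual clearance needed = 0.1000+0.0100+0.1000 = 0.2100 m
S_min ≈ 0.5100+0.3613+1.4500+0.2100  ⇒  S_min = 81/32 m

S_min = 81/32 m = 2.5312 m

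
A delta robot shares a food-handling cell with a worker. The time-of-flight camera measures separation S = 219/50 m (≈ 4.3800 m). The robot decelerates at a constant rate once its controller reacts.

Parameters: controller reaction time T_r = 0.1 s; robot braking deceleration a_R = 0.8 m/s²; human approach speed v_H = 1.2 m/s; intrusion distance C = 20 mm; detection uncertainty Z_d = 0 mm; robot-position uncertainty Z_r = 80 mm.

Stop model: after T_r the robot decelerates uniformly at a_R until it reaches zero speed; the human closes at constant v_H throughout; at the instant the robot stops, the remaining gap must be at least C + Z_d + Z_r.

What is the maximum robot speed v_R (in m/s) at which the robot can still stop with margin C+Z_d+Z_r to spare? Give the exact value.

v_R_max = 8/5 m/s = 1.6000 m/s

collect terms ⇒ (5/8)·v_R² + (8/5)·v_R + (-104/25) = 0
  disc = (8/5)² − 4·(5/8)·(-104/25) = 324/25 ; √disc = 18/5
  v_R = (−(8/5) + 18/5) / (2·(5/8)) = 8/5 m/s
check:
stop time T_s = (8/5)/(4/5) = 2.0000 s
robot in T_r: 1.6000·0.1000 = 0.1600 m
robot covers 1.6000·2.0000 − ½·0.8000·2.0000² = 1.6000 m while stopping
human over T_r+T_s: 1.2000·(0.1000+2.0000) = 2.5200 m
C+Z_d+Z_r = 0.0200+0.0000+0.0800 = 0.1000 m
sum ≈ 0.1600+1.6000+2.5200+0.1000 ≈ 4.3800 m = S ✓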